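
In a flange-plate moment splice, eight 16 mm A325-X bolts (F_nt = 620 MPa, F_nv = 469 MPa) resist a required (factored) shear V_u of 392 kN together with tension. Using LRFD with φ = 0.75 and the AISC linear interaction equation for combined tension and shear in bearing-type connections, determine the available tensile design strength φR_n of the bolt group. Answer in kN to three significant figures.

A_b = π·16²/4 = 201.1 mm²; f_rv = 392 × 1000 / (8 × 201.1) = 243.7 MPa.
F'_nt = 1.3 F_nt − (F_nt / φF_nv) f_rv = 1.3·620 − (620/(0.75·469))·243.7 = 376.4 MPa, capped at F_nt → F'_nt = 376.4 MPa.
R_n = F'_nt · A_b · n = 376.4 × 201.1 × 8 / 1000 = 605.5 kN.
Design strength φR_n = 0.75 × 605.5 = 454 kN.

454 kN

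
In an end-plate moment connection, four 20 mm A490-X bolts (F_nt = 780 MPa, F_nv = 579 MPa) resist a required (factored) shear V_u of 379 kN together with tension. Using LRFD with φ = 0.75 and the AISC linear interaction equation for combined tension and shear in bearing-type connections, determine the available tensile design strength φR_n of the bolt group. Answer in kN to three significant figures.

A_b = π·20²/4 = 314.2 mm²; f_rv = 379 × 1000 / (4 × 314.2) = 301.6 MPa.
F'_nt = 1.3 F_nt − (F_nt / φF_nv) f_rv = 1.3·780 − (780/(0.75·579))·301.6 = 472.3 MPa, capped at F_nt → F'_nt = 472.3 MPa.
R_n = F'_nt · A_b · n = 472.3 × 314.2 × 4 / 1000 = 593.5 kN.
Design strength φR_n = 0.75 × 593.5 = 445 kN.

445 kN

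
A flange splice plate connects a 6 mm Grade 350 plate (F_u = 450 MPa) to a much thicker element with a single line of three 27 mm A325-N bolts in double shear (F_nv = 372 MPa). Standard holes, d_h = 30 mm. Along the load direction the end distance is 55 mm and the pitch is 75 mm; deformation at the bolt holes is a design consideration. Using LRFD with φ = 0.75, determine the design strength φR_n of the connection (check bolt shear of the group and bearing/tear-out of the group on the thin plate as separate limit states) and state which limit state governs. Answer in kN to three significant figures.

316 kN (bearing governs)

Bolt shear: A_b = π·27²/4 = 572.6 mm²; R_n = 372 × 572.6 × 3 × 2 / 1000 = 1278 kN → 0.75 × 1278 = 958 kN.
Bearing (1.2 l_c t F_u ≤ 2.4 d t F_u): upper limit = 2.4·27·6·450 / 1000 = 175 kN.
  Edge l_c = 55 − 30/2 = 40 → r_n = 129.6 kN; interior l_c = 75 − 30 = 45 → r_n = 145.8 kN.
  R_n,bearing = 1·129.6 + 2·145.8 = 421.2 kN → 0.75 × 421.2 = 316 kN.
Bearing governs: 316 kN.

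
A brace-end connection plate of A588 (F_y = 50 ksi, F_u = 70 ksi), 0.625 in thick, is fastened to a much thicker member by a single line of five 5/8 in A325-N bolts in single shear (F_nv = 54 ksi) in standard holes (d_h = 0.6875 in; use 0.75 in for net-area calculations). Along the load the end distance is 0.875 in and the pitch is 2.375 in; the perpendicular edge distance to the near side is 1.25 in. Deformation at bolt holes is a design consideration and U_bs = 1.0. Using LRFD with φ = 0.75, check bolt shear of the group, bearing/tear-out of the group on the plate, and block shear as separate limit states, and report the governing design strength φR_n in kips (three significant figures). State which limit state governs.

62.1 kips (bolt shear governs)

Bolt shear: A_b = π·0.625²/4 = 0.3068 in²; R_n = 54 × 0.3068 × 5 × 1 = 82.83 kips → 0.75 × 82.83 = 62.1 kips.
Bearing: edge l_c = 0.5312, r_n = 27.89 kips; interior l_c = 1.688, r_n = 65.62 kips; R_n = 27.89 + 4·65.62 = 290.4 kips → 218 kips.
Block shear: A_gv = 6.484, A_nv = 4.375, A_nt = 0.5469 in²; R_n = min(0.6F_uA_nv, 0.6F_yA_gv) + U_bs·F_u·A_nt = 222 kips → 167 kips.
Bolt shear governs: 62.1 kips.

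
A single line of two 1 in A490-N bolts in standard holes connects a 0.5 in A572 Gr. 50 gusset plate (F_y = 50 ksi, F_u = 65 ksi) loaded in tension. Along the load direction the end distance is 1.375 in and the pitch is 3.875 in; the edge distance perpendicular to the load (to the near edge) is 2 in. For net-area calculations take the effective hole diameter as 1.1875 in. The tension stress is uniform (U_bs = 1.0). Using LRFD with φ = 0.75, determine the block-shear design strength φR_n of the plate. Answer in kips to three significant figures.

Shear plane L_v = 1.375 + 1·3.875 = 5.25 in; A_gv = 5.25 × 0.5 = 2.625 in².
A_nv = (5.25 − 1.5·1.1875) × 0.5 = 1.734 in².
A_nt = (2 − 0.5·1.1875) × 0.5 = 0.7031 in².
0.6 F_u A_nv = 67.64 kips; 0.6 F_y A_gv = 78.75 kips → shear rupture governs the shear term.
R_n = 67.64 + 1.0 × 65 × 0.7031 = 113.3 kips.
Design strength φR_n = 0.75 × 113.3 = 85 kips.

85 kips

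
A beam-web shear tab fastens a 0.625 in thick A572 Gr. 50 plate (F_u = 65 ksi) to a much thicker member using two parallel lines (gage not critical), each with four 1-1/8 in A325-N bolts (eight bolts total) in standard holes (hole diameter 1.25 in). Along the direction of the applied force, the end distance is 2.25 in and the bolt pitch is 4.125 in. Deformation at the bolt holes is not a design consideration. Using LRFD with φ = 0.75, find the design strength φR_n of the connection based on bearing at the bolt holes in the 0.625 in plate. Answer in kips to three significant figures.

Per bolt r_n = 1.5 l_c t F_u ≤ 3.0 d t F_u; upper limit = 3.0 × 1.125 × 0.625 × 65 = 137.1 kips.
Edge bolt: l_c = 2.25 − 1.25/2 = 1.625 in → 1.5 × 1.625 × 0.625 × 65 = 99.02 → r_n = 99.02 kips.
Interior bolts: l_c = 4.125 − 1.25 = 2.875 in → 1.5 × 2.875 × 0.625 × 65 = 175.2 → r_n = 137.1 kips.
R_n = 2 × 99.02 + 6 × 137.1 = 1021 kips.
Design strength φR_n = 0.75 × 1021 = 766 kips.

766 kips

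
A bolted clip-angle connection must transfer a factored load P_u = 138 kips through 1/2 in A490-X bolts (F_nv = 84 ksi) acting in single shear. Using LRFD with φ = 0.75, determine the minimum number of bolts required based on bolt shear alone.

12 bolts

A_b = π·0.5²/4 = 0.1963 in².
Per-bolt design strength φR_n = 0.75 × 84 × 0.1963 × 1 = 12.37 kips.
n ≥ 138 / 12.37 = 11.16 → use 12 bolts.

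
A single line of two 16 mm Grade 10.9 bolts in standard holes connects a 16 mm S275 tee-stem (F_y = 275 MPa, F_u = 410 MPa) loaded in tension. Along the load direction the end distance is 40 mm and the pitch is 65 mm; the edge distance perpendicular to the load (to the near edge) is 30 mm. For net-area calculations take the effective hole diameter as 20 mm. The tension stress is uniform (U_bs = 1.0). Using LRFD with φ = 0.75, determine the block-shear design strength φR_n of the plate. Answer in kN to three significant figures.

Shear plane L_v = 40 + 1·65 = 105 mm; A_gv = 105 × 16 = 1680 mm².
A_nv = (105 − 1.5·20) × 16 = 1200 mm².
A_nt = (30 − 0.5·20) × 16 = 320 mm².
0.6 F_u A_nv = 295.2 kN; 0.6 F_y A_gv = 277.2 kN → shear yielding governs the shear term.
R_n = 277.2 + 1.0 × 410 × 320 / 1000 = 408.4 kN.
Design strength φR_n = 0.75 × 408.4 = 306 kN.

306 kN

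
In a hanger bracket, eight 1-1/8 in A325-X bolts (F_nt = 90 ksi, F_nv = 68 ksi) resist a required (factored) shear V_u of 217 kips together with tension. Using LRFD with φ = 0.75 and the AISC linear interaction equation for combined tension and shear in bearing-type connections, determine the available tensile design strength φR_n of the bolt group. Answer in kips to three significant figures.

A_b = π·1.125²/4 = 0.994 in²; f_rv = 217 / (8 × 0.994) = 27.29 ksi.
F'_nt = 1.3 F_nt − (F_nt / φF_nv) f_rv = 1.3·90 − (90/(0.75·68))·27.29 = 68.84 ksi, capped at F_nt → F'_nt = 68.84 ksi.
R_n = F'_nt · A_b · n = 68.84 × 0.994 × 8 = 547.5 kips.
Design strength φR_n = 0.75 × 547.5 = 411 kips.

411 kips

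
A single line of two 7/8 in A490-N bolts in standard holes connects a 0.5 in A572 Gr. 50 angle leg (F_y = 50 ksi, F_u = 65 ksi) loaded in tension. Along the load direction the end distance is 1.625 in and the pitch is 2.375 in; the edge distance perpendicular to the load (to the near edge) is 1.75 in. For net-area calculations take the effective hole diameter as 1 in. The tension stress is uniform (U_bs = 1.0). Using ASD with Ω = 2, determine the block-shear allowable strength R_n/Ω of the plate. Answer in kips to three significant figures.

44.7 kips

Shear plane L_v = 1.625 + 1·2.375 = 4 in; A_gv = 4 × 0.5 = 2 in².
A_nv = (4 − 1.5·1) × 0.5 = 1.25 in².
A_nt = (1.75 − 0.5·1) × 0.5 = 0.625 in².
0.6 F_u A_nv = 48.75 kips; 0.6 F_y A_gv = 60 kips → shear rupture governs the shear term.
R_n = 48.75 + 1.0 × 65 × 0.625 = 89.38 kips.
Allowable strength R_n/Ω = 89.38 / 2 = 44.7 kips.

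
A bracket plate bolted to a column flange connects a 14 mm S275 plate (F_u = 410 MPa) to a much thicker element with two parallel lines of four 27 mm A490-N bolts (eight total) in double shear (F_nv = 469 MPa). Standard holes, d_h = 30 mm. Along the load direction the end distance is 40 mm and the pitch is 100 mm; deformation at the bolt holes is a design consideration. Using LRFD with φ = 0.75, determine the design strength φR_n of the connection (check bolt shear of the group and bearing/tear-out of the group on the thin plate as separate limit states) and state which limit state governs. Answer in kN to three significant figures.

1930 kN (bearing governs)

Bolt shear: A_b = π·27²/4 = 572.6 mm²; R_n = 469 × 572.6 × 8 × 2 / 1000 = 4296 kN → 0.75 × 4296 = 3220 kN.
Bearing (1.2 l_c t F_u ≤ 2.4 d t F_u): upper limit = 2.4·27·14·410 / 1000 = 372 kN.
  Edge l_c = 40 − 30/2 = 25 → r_n = 172.2 kN; interior l_c = 100 − 30 = 70 → r_n = 372 kN.
  R_n,bearing = 2·172.2 + 6·372 = 2576 kN → 0.75 × 2576 = 1930 kN.
Bearing governs: 1930 kN.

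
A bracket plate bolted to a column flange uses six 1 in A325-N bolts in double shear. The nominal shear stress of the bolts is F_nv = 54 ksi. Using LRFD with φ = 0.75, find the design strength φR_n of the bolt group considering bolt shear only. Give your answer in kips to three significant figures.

382 kips

A_b = π × 1² / 4 = 0.7854 in².
R_n = F_nv · A_b · n · n_s = 54 × 0.7854 × 6 × 2 = 508.9 kips.
Design strength φR_n = 0.75 × 508.9 = 382 kips.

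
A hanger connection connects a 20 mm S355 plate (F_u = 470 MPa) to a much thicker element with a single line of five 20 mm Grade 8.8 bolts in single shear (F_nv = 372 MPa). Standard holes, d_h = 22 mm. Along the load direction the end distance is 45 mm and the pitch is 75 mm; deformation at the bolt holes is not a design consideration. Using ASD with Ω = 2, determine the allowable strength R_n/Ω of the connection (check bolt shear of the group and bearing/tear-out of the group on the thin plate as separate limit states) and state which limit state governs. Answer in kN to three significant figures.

292 kN (bolt shear governs)

Bolt shear: A_b = π·20²/4 = 314.2 mm²; R_n = 372 × 314.2 × 5 × 1 / 1000 = 584.3 kN → 584.3 / 2 = 292 kN.
Bearing (1.5 l_c t F_u ≤ 3.0 d t F_u): upper limit = 3.0·20·20·470 / 1000 = 564 kN.
  Edge l_c = 45 − 22/2 = 34 → r_n = 479.4 kN; interior l_c = 75 − 22 = 53 → r_n = 564 kN.
  R_n,bearing = 1·479.4 + 4·564 = 2735 kN → 2735 / 2 = 1370 kN.
Bolt shear governs: 292 kN.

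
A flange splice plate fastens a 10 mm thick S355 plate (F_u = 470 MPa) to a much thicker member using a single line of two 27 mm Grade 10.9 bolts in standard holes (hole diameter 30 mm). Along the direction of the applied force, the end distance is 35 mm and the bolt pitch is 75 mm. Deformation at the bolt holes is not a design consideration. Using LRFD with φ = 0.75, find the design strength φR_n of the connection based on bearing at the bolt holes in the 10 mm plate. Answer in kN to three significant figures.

Per bolt r_n = 1.5 l_c t F_u ≤ 3.0 d t F_u; upper limit = 3.0 × 27 × 10 × 470 / 1000 = 380.7 kN.
Edge bolt: l_c = 35 − 30/2 = 20 mm → 1.5 × 20 × 10 × 470 / 1000 = 141 → r_n = 141 kN.
Interior bolts: l_c = 75 − 30 = 45 mm → 1.5 × 45 × 10 × 470 / 1000 = 317.2 → r_n = 317.2 kN.
R_n = 1 × 141 + 1 × 317.2 = 458.2 kN.
Design strength φR_n = 0.75 × 458.2 = 344 kN.

344 kN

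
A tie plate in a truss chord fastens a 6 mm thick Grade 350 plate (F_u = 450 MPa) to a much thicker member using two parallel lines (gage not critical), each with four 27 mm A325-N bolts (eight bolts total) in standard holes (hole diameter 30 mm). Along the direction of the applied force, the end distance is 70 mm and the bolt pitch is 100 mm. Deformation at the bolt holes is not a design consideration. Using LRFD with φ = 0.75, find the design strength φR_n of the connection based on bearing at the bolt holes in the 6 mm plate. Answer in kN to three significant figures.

1310 kN

Per bolt r_n = 1.5 l_c t F_u ≤ 3.0 d t F_u; upper limit = 3.0 × 27 × 6 × 450 / 1000 = 218.7 kN.
Edge bolt: l_c = 70 − 30/2 = 55 mm → 1.5 × 55 × 6 × 450 / 1000 = 222.8 → r_n = 218.7 kN.
Interior bolts: l_c = 100 − 30 = 70 mm → 1.5 × 70 × 6 × 450 / 1000 = 283.5 → r_n = 218.7 kN.
R_n = 2 × 218.7 + 6 × 218.7 = 1750 kN.
Design strength φR_n = 0.75 × 1750 = 1310 kN.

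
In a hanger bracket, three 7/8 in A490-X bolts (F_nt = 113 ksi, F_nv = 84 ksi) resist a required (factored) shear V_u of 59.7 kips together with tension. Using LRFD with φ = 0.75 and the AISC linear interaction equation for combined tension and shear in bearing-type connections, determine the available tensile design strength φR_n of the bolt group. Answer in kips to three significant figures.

118 kips

A_b = π·0.875²/4 = 0.6013 in²; f_rv = 59.7 / (3 × 0.6013) = 33.09 ksi.
F'_nt = 1.3 F_nt − (F_nt / φF_nv) f_rv = 1.3·113 − (113/(0.75·84))·33.09 = 87.54 ksi, capped at F_nt → F'_nt = 87.54 ksi.
R_n = F'_nt · A_b · n = 87.54 × 0.6013 × 3 = 157.9 kips.
Design strength φR_n = 0.75 × 157.9 = 118 kips.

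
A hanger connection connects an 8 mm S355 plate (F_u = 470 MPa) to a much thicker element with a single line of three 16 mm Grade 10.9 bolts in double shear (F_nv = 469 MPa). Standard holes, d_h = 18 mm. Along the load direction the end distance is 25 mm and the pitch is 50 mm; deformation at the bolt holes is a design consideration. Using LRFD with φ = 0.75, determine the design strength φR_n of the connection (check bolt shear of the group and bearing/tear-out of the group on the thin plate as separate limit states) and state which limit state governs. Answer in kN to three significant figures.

271 kN (bearing governs)

Bolt shear: A_b = π·16²/4 = 201.1 mm²; R_n = 469 × 201.1 × 3 × 2 / 1000 = 565.8 kN → 0.75 × 565.8 = 424 kN.
Bearing (1.2 l_c t F_u ≤ 2.4 d t F_u): upper limit = 2.4·16·8·470 / 1000 = 144.4 kN.
  Edge l_c = 25 − 18/2 = 16 → r_n = 72.19 kN; interior l_c = 50 − 18 = 32 → r_n = 144.4 kN.
  R_n,bearing = 1·72.19 + 2·144.4 = 361 kN → 0.75 × 361 = 271 kN.
Bearing governs: 271 kN.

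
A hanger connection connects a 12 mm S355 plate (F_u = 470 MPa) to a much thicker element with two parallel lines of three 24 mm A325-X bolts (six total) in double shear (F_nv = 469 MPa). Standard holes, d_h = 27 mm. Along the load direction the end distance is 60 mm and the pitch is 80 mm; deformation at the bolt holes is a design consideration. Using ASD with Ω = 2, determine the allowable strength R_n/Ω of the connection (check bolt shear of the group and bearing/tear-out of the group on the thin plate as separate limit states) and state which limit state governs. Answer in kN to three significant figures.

964 kN (bearing governs)

Bolt shear: A_b = π·24²/4 = 452.4 mm²; R_n = 469 × 452.4 × 6 × 2 / 1000 = 2546 kN → 2546 / 2 = 1270 kN.
Bearing (1.2 l_c t F_u ≤ 2.4 d t F_u): upper limit = 2.4·24·12·470 / 1000 = 324.9 kN.
  Edge l_c = 60 − 27/2 = 46.5 → r_n = 314.7 kN; interior l_c = 80 − 27 = 53 → r_n = 324.9 kN.
  R_n,bearing = 2·314.7 + 4·324.9 = 1929 kN → 1929 / 2 = 964 kN.
Bearing governs: 964 kN.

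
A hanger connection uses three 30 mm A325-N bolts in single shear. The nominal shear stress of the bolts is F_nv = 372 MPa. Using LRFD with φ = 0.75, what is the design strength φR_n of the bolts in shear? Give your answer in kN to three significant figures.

592 kN

A_b = π × 30² / 4 = 706.9 mm².
R_n = F_nv · A_b · n · n_s = 372 × 706.9 × 3 × 1 / 1000 = 788.9 kN.
Design strength φR_n = 0.75 × 788.9 = 592 kN.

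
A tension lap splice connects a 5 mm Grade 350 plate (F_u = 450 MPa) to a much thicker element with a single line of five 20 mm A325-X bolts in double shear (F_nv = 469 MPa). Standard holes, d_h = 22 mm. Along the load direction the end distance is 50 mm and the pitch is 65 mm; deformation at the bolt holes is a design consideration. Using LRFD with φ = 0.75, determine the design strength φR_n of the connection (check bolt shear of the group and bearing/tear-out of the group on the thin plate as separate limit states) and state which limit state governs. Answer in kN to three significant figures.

403 kN (bearing governs)

Bolt shear: A_b = π·20²/4 = 314.2 mm²; R_n = 469 × 314.2 × 5 × 2 / 1000 = 1473 kN → 0.75 × 1473 = 1110 kN.
Bearing (1.2 l_c t F_u ≤ 2.4 d t F_u): upper limit = 2.4·20·5·450 / 1000 = 108 kN.
  Edge l_c = 50 − 22/2 = 39 → r_n = 105.3 kN; interior l_c = 65 − 22 = 43 → r_n = 108 kN.
  R_n,bearing = 1·105.3 + 4·108 = 537.3 kN → 0.75 × 537.3 = 403 kN.
Bearing governs: 403 kN.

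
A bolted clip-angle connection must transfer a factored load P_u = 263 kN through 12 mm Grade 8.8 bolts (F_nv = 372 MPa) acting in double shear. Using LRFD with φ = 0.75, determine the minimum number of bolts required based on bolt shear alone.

A_b = π·12²/4 = 113.1 mm².
Per-bolt design strength φR_n = 0.75 × 372 × 113.1 × 2 / 1000 = 63.11 kN.
n ≥ 263 / 63.11 = 4.167 → use 5 bolts.

5 bolts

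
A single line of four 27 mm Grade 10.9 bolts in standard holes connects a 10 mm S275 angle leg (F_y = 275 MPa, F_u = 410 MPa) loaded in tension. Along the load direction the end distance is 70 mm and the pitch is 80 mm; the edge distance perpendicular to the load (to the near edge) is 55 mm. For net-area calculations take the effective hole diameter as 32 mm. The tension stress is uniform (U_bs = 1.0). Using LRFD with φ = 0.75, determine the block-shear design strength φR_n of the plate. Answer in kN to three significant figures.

485 kN

Shear plane L_v = 70 + 3·80 = 310 mm; A_gv = 310 × 10 = 3100 mm².
A_nv = (310 − 3.5·32) × 10 = 1980 mm².
A_nt = (55 − 0.5·32) × 10 = 390 mm².
0.6 F_u A_nv = 487.1 kN; 0.6 F_y A_gv = 511.5 kN → shear rupture governs the shear term.
R_n = 487.1 + 1.0 × 410 × 390 / 1000 = 647 kN.
Design strength φR_n = 0.75 × 647 = 485 kN.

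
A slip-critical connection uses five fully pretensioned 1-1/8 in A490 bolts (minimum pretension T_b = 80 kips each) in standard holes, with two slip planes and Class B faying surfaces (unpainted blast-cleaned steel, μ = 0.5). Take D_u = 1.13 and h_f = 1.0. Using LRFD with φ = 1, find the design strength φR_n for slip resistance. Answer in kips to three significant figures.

452 kips

R_n = μ · D_u · h_f · T_b · n_s · n_b = 0.5 × 1.13 × 1.0 × 80 × 2 × 5 = 452 kips.
Design strength φR_n = 1 × 452 = 452 kips.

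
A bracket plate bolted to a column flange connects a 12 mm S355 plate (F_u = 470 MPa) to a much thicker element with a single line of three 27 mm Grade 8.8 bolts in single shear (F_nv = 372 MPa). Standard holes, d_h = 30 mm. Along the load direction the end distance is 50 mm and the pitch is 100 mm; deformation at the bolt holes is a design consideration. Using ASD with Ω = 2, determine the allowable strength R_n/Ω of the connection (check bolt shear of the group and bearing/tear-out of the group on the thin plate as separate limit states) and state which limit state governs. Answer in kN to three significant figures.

Bolt shear: A_b = π·27²/4 = 572.6 mm²; R_n = 372 × 572.6 × 3 × 1 / 1000 = 639 kN → 639 / 2 = 319 kN.
Bearing (1.2 l_c t F_u ≤ 2.4 d t F_u): upper limit = 2.4·27·12·470 / 1000 = 365.5 kN.
  Edge l_c = 50 − 30/2 = 35 → r_n = 236.9 kN; interior l_c = 100 − 30 = 70 → r_n = 365.5 kN.
  R_n,bearing = 1·236.9 + 2·365.5 = 967.8 kN → 967.8 / 2 = 484 kN.
Bolt shear governs: 319 kN.

319 kN (bolt shear governs)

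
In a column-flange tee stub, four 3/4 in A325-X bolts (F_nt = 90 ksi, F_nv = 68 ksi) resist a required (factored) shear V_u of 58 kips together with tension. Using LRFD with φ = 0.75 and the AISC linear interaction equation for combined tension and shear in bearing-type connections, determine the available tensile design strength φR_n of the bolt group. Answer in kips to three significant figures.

78.3 kips

A_b = π·0.75²/4 = 0.4418 in²; f_rv = 58 / (4 × 0.4418) = 32.82 ksi.
F'_nt = 1.3 F_nt − (F_nt / φF_nv) f_rv = 1.3·90 − (90/(0.75·68))·32.82 = 59.08 ksi, capped at F_nt → F'_nt = 59.08 ksi.
R_n = F'_nt · A_b · n = 59.08 × 0.4418 × 4 = 104.4 kips.
Design strength φR_n = 0.75 × 104.4 = 78.3 kips.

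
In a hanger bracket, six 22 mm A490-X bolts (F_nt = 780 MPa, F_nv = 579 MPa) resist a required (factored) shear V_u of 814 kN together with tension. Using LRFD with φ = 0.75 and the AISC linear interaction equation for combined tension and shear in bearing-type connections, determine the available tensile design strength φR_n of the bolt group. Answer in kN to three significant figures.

A_b = π·22²/4 = 380.1 mm²; f_rv = 814 × 1000 / (6 × 380.1) = 356.9 MPa.
F'_nt = 1.3 F_nt − (F_nt / φF_nv) f_rv = 1.3·780 − (780/(0.75·579))·356.9 = 372.9 MPa, capped at F_nt → F'_nt = 372.9 MPa.
R_n = F'_nt · A_b · n = 372.9 × 380.1 × 6 / 1000 = 850.6 kN.
Design strength φR_n = 0.75 × 850.6 = 638 kN.

638 kN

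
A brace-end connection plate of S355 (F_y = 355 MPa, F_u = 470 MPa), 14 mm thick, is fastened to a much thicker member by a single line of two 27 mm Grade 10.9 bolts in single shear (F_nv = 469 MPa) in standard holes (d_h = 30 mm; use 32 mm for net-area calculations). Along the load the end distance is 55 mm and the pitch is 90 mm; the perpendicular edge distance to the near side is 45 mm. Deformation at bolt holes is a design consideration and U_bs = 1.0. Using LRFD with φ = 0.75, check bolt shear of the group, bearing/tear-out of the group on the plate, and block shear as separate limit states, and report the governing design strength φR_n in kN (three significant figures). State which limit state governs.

403 kN (bolt shear governs)

Bolt shear: A_b = π·27²/4 = 572.6 mm²; R_n = 469 × 572.6 × 2 × 1 / 1000 = 537.1 kN → 0.75 × 537.1 = 403 kN.
Bearing: edge l_c = 40, r_n = 315.8 kN; interior l_c = 60, r_n = 426.4 kN; R_n = 315.8 + 1·426.4 = 742.2 kN → 557 kN.
Block shear: A_gv = 2030, A_nv = 1358, A_nt = 406 mm²; R_n = min(0.6F_uA_nv, 0.6F_yA_gv) + U_bs·F_u·A_nt = 573.8 kN → 430 kN.
Bolt shear governs: 403 kN.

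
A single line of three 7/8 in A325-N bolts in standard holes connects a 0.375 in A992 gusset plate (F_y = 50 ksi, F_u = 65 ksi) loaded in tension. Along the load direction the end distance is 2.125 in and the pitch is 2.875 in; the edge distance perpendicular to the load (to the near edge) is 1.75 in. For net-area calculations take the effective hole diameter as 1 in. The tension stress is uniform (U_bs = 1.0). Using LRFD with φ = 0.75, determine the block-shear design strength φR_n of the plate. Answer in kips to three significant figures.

81.8 kips

Shear plane L_v = 2.125 + 2·2.875 = 7.875 in; A_gv = 7.875 × 0.375 = 2.953 in².
A_nv = (7.875 − 2.5·1) × 0.375 = 2.016 in².
A_nt = (1.75 − 0.5·1) × 0.375 = 0.4688 in².
0.6 F_u A_nv = 78.61 kips; 0.6 F_y A_gv = 88.59 kips → shear rupture governs the shear term.
R_n = 78.61 + 1.0 × 65 × 0.4688 = 109.1 kips.
Design strength φR_n = 0.75 × 109.1 = 81.8 kips.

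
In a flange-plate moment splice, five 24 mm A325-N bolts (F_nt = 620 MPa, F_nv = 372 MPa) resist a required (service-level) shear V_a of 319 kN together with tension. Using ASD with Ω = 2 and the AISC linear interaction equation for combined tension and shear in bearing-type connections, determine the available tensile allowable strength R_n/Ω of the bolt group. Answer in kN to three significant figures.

380 kN

A_b = π·24²/4 = 452.4 mm²; f_rv = 319 × 1000 / (5 × 452.4) = 141 MPa.
F'_nt = 1.3 F_nt − (Ω F_nt / F_nv) f_rv = 1.3·620 − (2·620/372)·141 = 335.9 MPa, capped at F_nt → F'_nt = 335.9 MPa.
R_n = F'_nt · A_b · n = 335.9 × 452.4 × 5 / 1000 = 759.8 kN.
Allowable strength R_n/Ω = 759.8 / 2 = 380 kN.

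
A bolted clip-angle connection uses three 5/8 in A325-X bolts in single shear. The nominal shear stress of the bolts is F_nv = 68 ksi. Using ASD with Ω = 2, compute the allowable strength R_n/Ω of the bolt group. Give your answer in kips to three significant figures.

A_b = π × 0.625² / 4 = 0.3068 in².
R_n = F_nv · A_b · n · n_s = 68 × 0.3068 × 3 × 1 = 62.59 kips.
Allowable strength R_n/Ω = 62.59 / 2 = 31.3 kips.

31.3 kips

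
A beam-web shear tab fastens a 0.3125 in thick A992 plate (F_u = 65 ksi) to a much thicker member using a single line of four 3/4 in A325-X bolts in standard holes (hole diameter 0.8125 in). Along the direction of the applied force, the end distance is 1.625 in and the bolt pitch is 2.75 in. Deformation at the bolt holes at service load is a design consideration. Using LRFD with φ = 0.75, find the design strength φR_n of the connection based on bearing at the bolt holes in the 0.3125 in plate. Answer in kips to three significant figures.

Per bolt r_n = 1.2 l_c t F_u ≤ 2.4 d t F_u; upper limit = 2.4 × 0.75 × 0.3125 × 65 = 36.56 kips.
Edge bolt: l_c = 1.625 − 0.8125/2 = 1.219 in → 1.2 × 1.219 × 0.3125 × 65 = 29.71 → r_n = 29.71 kips.
Interior bolts: l_c = 2.75 − 0.8125 = 1.938 in → 1.2 × 1.938 × 0.3125 × 65 = 47.23 → r_n = 36.56 kips.
R_n = 1 × 29.71 + 3 × 36.56 = 139.4 kips.
Design strength φR_n = 0.75 × 139.4 = 105 kips.

105 kips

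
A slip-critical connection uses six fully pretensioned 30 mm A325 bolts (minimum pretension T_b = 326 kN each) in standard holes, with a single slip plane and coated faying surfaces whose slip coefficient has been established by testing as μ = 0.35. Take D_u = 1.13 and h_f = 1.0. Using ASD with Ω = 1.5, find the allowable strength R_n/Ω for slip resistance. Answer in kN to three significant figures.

R_n = μ · D_u · h_f · T_b · n_s · n_b = 0.35 × 1.13 × 1.0 × 326 × 1 × 6 = 773.6 kN.
Allowable strength R_n/Ω = 773.6 / 1.5 = 516 kN.

516 kN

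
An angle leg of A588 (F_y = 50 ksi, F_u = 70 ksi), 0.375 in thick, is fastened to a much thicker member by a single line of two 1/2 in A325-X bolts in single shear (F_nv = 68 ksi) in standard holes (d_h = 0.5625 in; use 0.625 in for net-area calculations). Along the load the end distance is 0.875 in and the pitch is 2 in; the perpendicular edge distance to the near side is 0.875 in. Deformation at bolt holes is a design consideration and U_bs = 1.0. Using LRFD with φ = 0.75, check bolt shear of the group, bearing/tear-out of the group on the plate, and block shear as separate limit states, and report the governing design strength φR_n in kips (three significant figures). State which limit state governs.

20 kips (bolt shear governs)

Bolt shear: A_b = π·0.5²/4 = 0.1963 in²; R_n = 68 × 0.1963 × 2 × 1 = 26.7 kips → 0.75 × 26.7 = 20 kips.
Bearing: edge l_c = 0.5938, r_n = 18.7 kips; interior l_c = 1.438, r_n = 31.5 kips; R_n = 18.7 + 1·31.5 = 50.2 kips → 37.7 kips.
Block shear: A_gv = 1.078, A_nv = 0.7266, A_nt = 0.2109 in²; R_n = min(0.6F_uA_nv, 0.6F_yA_gv) + U_bs·F_u·A_nt = 45.28 kips → 34 kips.
Bolt shear governs: 20 kips.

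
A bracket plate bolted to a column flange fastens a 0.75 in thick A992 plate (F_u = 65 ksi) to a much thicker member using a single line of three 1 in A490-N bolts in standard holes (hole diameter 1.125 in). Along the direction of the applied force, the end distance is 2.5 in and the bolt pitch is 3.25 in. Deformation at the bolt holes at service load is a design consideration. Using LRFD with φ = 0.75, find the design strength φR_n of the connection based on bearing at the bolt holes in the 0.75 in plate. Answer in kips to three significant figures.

261 kips

Per bolt r_n = 1.2 l_c t F_u ≤ 2.4 d t F_u; upper limit = 2.4 × 1 × 0.75 × 65 = 117 kips.
Edge bolt: l_c = 2.5 − 1.125/2 = 1.938 in → 1.2 × 1.938 × 0.75 × 65 = 113.3 → r_n = 113.3 kips.
Interior bolts: l_c = 3.25 − 1.125 = 2.125 in → 1.2 × 2.125 × 0.75 × 65 = 124.3 → r_n = 117 kips.
R_n = 1 × 113.3 + 2 × 117 = 347.3 kips.
Design strength φR_n = 0.75 × 347.3 = 261 kips.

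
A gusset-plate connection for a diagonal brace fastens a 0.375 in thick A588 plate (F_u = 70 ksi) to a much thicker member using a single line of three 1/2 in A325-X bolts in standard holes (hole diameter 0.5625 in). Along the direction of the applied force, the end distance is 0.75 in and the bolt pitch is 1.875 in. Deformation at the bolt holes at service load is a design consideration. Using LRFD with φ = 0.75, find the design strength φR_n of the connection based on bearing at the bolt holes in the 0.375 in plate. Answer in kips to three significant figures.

Per bolt r_n = 1.2 l_c t F_u ≤ 2.4 d t F_u; upper limit = 2.4 × 0.5 × 0.375 × 70 = 31.5 kips.
Edge bolt: l_c = 0.75 − 0.5625/2 = 0.4688 in → 1.2 × 0.4688 × 0.375 × 70 = 14.77 → r_n = 14.77 kips.
Interior bolts: l_c = 1.875 − 0.5625 = 1.312 in → 1.2 × 1.312 × 0.375 × 70 = 41.34 → r_n = 31.5 kips.
R_n = 1 × 14.77 + 2 × 31.5 = 77.77 kips.
Design strength φR_n = 0.75 × 77.77 = 58.3 kips.

58.3 kips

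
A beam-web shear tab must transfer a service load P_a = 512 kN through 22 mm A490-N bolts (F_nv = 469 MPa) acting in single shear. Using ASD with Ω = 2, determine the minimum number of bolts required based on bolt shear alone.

6 bolts

A_b = π·22²/4 = 380.1 mm².
Per-bolt allowable strength R_n/Ω = 469 × 380.1 × 1 / 1000 / 2 = 89.14 kN.
n ≥ 512 / 89.14 = 5.744 → use 6 bolts.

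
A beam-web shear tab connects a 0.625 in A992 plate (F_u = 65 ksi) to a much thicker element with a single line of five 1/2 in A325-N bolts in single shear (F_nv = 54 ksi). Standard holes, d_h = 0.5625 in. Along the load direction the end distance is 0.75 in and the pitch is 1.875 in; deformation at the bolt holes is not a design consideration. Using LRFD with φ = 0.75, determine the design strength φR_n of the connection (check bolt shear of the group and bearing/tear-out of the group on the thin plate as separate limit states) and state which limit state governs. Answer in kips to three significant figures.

39.8 kips (bolt shear governs)

Bolt shear: A_b = π·0.5²/4 = 0.1963 in²; R_n = 54 × 0.1963 × 5 × 1 = 53.01 kips → 0.75 × 53.01 = 39.8 kips.
Bearing (1.5 l_c t F_u ≤ 3.0 d t F_u): upper limit = 3.0·0.5·0.625·65 = 60.94 kips.
  Edge l_c = 0.75 − 0.5625/2 = 0.4688 → r_n = 28.56 kips; interior l_c = 1.875 − 0.5625 = 1.312 → r_n = 60.94 kips.
  R_n,bearing = 1·28.56 + 4·60.94 = 272.3 kips → 0.75 × 272.3 = 204 kips.
Bolt shear governs: 39.8 kips.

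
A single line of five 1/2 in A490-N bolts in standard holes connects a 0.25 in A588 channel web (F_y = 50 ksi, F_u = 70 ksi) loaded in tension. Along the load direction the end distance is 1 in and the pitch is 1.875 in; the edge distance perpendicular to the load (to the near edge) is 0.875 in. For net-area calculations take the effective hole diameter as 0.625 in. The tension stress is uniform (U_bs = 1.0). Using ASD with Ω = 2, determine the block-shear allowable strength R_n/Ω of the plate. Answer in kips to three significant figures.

34.8 kips

Shear plane L_v = 1 + 4·1.875 = 8.5 in; A_gv = 8.5 × 0.25 = 2.125 in².
A_nv = (8.5 − 4.5·0.625) × 0.25 = 1.422 in².
A_nt = (0.875 − 0.5·0.625) × 0.25 = 0.1406 in².
0.6 F_u A_nv = 59.72 kips; 0.6 F_y A_gv = 63.75 kips → shear rupture governs the shear term.
R_n = 59.72 + 1.0 × 70 × 0.1406 = 69.56 kips.
Allowable strength R_n/Ω = 69.56 / 2 = 34.8 kips.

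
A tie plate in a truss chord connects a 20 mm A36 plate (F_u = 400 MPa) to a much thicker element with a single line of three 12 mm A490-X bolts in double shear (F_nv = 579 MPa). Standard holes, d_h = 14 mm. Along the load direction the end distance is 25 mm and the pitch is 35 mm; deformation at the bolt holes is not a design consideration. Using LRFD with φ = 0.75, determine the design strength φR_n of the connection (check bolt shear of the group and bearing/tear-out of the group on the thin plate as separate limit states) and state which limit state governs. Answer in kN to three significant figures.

Bolt shear: A_b = π·12²/4 = 113.1 mm²; R_n = 579 × 113.1 × 3 × 2 / 1000 = 392.9 kN → 0.75 × 392.9 = 295 kN.
Bearing (1.5 l_c t F_u ≤ 3.0 d t F_u): upper limit = 3.0·12·20·400 / 1000 = 288 kN.
  Edge l_c = 25 − 14/2 = 18 → r_n = 216 kN; interior l_c = 35 − 14 = 21 → r_n = 252 kN.
  R_n,bearing = 1·216 + 2·252 = 720 kN → 0.75 × 720 = 540 kN.
Bolt shear governs: 295 kN.

295 kN (bolt shear governs)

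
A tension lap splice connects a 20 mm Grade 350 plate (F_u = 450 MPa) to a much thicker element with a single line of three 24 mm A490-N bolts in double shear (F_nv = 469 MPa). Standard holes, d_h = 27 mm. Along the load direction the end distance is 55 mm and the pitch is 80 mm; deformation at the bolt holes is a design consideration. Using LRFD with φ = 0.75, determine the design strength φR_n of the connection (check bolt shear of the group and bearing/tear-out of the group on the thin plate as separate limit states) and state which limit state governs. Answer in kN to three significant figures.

955 kN (bolt shear governs)

Bolt shear: A_b = π·24²/4 = 452.4 mm²; R_n = 469 × 452.4 × 3 × 2 / 1000 = 1273 kN → 0.75 × 1273 = 955 kN.
Bearing (1.2 l_c t F_u ≤ 2.4 d t F_u): upper limit = 2.4·24·20·450 / 1000 = 518.4 kN.
  Edge l_c = 55 − 27/2 = 41.5 → r_n = 448.2 kN; interior l_c = 80 − 27 = 53 → r_n = 518.4 kN.
  R_n,bearing = 1·448.2 + 2·518.4 = 1485 kN → 0.75 × 1485 = 1110 kN.
Bolt shear governs: 955 kN.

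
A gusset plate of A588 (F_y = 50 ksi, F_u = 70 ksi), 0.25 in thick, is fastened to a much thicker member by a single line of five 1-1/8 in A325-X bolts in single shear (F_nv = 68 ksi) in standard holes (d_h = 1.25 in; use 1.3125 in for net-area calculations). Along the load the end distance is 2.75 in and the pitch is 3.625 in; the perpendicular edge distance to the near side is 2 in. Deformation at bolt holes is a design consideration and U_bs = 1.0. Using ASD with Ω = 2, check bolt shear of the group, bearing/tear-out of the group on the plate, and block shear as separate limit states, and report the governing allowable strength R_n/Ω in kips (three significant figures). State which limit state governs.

Bolt shear: A_b = π·1.125²/4 = 0.994 in²; R_n = 68 × 0.994 × 5 × 1 = 338 kips → 338 / 2 = 169 kips.
Bearing: edge l_c = 2.125, r_n = 44.62 kips; interior l_c = 2.375, r_n = 47.25 kips; R_n = 44.62 + 4·47.25 = 233.6 kips → 117 kips.
Block shear: A_gv = 4.312, A_nv = 2.836, A_nt = 0.3359 in²; R_n = min(0.6F_uA_nv, 0.6F_yA_gv) + U_bs·F_u·A_nt = 142.6 kips → 71.3 kips.
Block shear governs: 71.3 kips.

71.3 kips (block shear governs)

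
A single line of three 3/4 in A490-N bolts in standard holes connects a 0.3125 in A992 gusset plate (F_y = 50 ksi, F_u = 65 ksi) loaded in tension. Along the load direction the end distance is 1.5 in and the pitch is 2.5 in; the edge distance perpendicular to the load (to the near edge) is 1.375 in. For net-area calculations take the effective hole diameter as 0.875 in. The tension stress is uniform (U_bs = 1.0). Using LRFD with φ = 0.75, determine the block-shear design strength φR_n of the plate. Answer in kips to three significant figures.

Shear plane L_v = 1.5 + 2·2.5 = 6.5 in; A_gv = 6.5 × 0.3125 = 2.031 in².
A_nv = (6.5 − 2.5·0.875) × 0.3125 = 1.348 in².
A_nt = (1.375 − 0.5·0.875) × 0.3125 = 0.293 in².
0.6 F_u A_nv = 52.56 kips; 0.6 F_y A_gv = 60.94 kips → shear rupture governs the shear term.
R_n = 52.56 + 1.0 × 65 × 0.293 = 71.6 kips.
Design strength φR_n = 0.75 × 71.6 = 53.7 kips.

53.7 kips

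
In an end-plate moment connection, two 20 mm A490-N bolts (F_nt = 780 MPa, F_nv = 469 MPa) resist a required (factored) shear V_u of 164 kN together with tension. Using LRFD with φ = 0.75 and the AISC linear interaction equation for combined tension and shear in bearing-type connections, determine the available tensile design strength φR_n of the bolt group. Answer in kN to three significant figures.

205 kN

A_b = π·20²/4 = 314.2 mm²; f_rv = 164 × 1000 / (2 × 314.2) = 261 MPa.
F'_nt = 1.3 F_nt − (F_nt / φF_nv) f_rv = 1.3·780 − (780/(0.75·469))·261 = 435.2 MPa, capped at F_nt → F'_nt = 435.2 MPa.
R_n = F'_nt · A_b · n = 435.2 × 314.2 × 2 / 1000 = 273.4 kN.
Design strength φR_n = 0.75 × 273.4 = 205 kN.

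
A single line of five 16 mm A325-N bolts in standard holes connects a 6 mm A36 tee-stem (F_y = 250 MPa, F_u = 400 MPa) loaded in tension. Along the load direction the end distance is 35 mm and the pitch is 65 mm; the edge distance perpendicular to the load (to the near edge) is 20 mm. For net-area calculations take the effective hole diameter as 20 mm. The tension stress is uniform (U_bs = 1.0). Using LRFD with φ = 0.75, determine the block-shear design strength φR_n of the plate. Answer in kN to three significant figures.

217 kN

Shear plane L_v = 35 + 4·65 = 295 mm; A_gv = 295 × 6 = 1770 mm².
A_nv = (295 − 4.5·20) × 6 = 1230 mm².
A_nt = (20 − 0.5·20) × 6 = 60 mm².
0.6 F_u A_nv = 295.2 kN; 0.6 F_y A_gv = 265.5 kN → shear yielding governs the shear term.
R_n = 265.5 + 1.0 × 400 × 60 / 1000 = 289.5 kN.
Design strength φR_n = 0.75 × 289.5 = 217 kN.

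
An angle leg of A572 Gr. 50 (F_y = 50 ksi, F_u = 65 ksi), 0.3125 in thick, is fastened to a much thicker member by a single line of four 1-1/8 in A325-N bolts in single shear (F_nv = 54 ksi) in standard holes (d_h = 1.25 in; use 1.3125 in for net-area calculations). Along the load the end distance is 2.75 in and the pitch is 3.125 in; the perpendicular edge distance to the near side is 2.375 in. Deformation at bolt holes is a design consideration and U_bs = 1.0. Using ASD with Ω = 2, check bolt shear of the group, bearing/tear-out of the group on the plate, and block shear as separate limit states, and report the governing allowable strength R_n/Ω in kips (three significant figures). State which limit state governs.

63.3 kips (block shear governs)

Bolt shear: A_b = π·1.125²/4 = 0.994 in²; R_n = 54 × 0.994 × 4 × 1 = 214.7 kips → 214.7 / 2 = 107 kips.
Bearing: edge l_c = 2.125, r_n = 51.8 kips; interior l_c = 1.875, r_n = 45.7 kips; R_n = 51.8 + 3·45.7 = 188.9 kips → 94.5 kips.
Block shear: A_gv = 3.789, A_nv = 2.354, A_nt = 0.5371 in²; R_n = min(0.6F_uA_nv, 0.6F_yA_gv) + U_bs·F_u·A_nt = 126.7 kips → 63.3 kips.
Block shear governs: 63.3 kips.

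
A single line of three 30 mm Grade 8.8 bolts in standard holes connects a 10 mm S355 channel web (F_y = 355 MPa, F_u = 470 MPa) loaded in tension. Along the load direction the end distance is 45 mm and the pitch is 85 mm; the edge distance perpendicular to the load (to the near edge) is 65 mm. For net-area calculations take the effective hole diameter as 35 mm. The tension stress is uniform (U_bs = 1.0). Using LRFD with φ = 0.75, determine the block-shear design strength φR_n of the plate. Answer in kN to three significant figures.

437 kN

Shear plane L_v = 45 + 2·85 = 215 mm; A_gv = 215 × 10 = 2150 mm².
A_nv = (215 − 2.5·35) × 10 = 1275 mm².
A_nt = (65 − 0.5·35) × 10 = 475 mm².
0.6 F_u A_nv = 359.6 kN; 0.6 F_y A_gv = 457.9 kN → shear rupture governs the shear term.
R_n = 359.6 + 1.0 × 470 × 475 / 1000 = 582.8 kN.
Design strength φR_n = 0.75 × 582.8 = 437 kN.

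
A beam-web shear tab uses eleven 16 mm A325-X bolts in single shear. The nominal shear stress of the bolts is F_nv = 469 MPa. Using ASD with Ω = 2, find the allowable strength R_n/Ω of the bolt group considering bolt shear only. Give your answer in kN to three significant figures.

A_b = π × 16² / 4 = 201.1 mm².
R_n = F_nv · A_b · n · n_s = 469 × 201.1 × 11 × 1 / 1000 = 1037 kN.
Allowable strength R_n/Ω = 1037 / 2 = 519 kN.

519 kN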